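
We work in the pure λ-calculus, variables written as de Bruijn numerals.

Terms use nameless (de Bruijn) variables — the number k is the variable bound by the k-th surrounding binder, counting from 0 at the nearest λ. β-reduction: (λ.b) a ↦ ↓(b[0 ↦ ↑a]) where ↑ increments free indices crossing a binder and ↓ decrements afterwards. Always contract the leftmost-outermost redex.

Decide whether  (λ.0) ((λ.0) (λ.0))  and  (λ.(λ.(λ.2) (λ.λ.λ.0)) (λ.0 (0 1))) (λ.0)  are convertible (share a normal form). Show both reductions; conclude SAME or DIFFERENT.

Term A:
  start: (λ.0) ((λ.0) (λ.0))
  →1  (λ.0) (λ.0)
  →2  λ.0

Term B:
  start: (λ.(λ.(λ.2) (λ.λ.λ.0)) (λ.0 (0 1))) (λ.0)
  →1  (λ.(λ.λ.0) (λ.λ.λ.0)) (λ.0 (0 (λ.0)))
  →2  (λ.λ.0) (λ.λ.λ.0)
  →3  λ.0

Answer: SAME — A ⇓ λ.0, B ⇓ λ.0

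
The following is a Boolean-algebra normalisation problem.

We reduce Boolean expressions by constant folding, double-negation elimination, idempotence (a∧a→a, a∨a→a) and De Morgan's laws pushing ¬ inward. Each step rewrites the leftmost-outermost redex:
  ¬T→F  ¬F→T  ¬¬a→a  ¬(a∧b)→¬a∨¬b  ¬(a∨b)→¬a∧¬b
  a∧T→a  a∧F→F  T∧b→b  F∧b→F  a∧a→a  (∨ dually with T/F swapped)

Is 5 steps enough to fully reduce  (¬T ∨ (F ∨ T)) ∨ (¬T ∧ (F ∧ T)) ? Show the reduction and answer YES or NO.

Answer: YES — reaches normal form T in 4 ≤ 5 steps

Working:
  start: (¬T ∨ (F ∨ T)) ∨ (¬T ∧ (F ∧ T))
  →1  (F ∨ (F ∨ T)) ∨ (¬T ∧ (F ∧ T))
  →2  (F ∨ T) ∨ (¬T ∧ (F ∧ T))
  →3  T ∨ (¬T ∧ (F ∧ T))
  →4  T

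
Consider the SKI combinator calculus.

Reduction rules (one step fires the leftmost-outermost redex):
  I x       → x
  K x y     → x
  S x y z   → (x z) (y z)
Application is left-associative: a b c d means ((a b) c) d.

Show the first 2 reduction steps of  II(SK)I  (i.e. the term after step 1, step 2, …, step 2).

  start: II(SK)I
  [1] I(SK)I
  [2] SKI

Answer: after 2 steps: SKI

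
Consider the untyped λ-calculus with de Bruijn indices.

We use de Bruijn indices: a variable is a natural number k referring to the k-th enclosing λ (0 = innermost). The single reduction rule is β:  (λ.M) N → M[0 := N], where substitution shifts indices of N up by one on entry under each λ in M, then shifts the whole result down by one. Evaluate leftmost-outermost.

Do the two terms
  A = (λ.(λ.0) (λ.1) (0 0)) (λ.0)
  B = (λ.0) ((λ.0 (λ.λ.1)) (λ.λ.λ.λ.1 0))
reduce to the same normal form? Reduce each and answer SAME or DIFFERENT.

Term A:
  start: (λ.(λ.0) (λ.1) (0 0)) (λ.0)
  step 1: (λ.0) (λ.λ.0) ((λ.0) (λ.0))
  step 2: (λ.λ.0) ((λ.0) (λ.0))
  step 3: λ.0

Term B:
  start: (λ.0) ((λ.0 (λ.λ.1)) (λ.λ.λ.λ.1 0))
  step 1: (λ.0 (λ.λ.1)) (λ.λ.λ.λ.1 0)
  step 2: (λ.λ.λ.λ.1 0) (λ.λ.1)
  step 3: λ.λ.λ.1 0

Answer: DIFFERENT — A ⇓ λ.0, B ⇓ λ.λ.λ.1 0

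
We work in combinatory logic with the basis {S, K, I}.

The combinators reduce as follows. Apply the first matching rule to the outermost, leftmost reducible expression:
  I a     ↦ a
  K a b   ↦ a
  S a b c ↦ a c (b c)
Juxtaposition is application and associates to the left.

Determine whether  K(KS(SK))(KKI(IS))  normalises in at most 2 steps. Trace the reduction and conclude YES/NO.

  start: K(KS(SK))(KKI(IS))
  step 1: KS(SK)
  step 2: S

Answer: YES — reaches normal form S in 2 ≤ 2 steps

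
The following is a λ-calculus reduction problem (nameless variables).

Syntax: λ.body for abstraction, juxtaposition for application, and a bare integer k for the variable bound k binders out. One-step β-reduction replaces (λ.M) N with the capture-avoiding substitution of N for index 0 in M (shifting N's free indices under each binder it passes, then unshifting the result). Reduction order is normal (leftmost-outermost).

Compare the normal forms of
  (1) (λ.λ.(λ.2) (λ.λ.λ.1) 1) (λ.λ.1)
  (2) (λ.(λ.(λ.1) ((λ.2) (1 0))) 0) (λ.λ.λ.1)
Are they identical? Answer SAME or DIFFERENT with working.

Term A:
  start: (λ.λ.(λ.2) (λ.λ.λ.1) 1) (λ.λ.1)
  [1] λ.(λ.λ.λ.1) (λ.λ.λ.1) (λ.λ.1)
  [2] λ.(λ.λ.1) (λ.λ.1)
  [3] λ.λ.λ.λ.1

Term B:
  start: (λ.(λ.(λ.1) ((λ.2) (1 0))) 0) (λ.λ.λ.1)
  [1] (λ.(λ.1) ((λ.λ.λ.λ.1) ((λ.λ.λ.1) 0))) (λ.λ.λ.1)
  [2] (λ.λ.λ.λ.1) ((λ.λ.λ.λ.1) ((λ.λ.λ.1) (λ.λ.λ.1)))
  [3] λ.λ.λ.1

Answer: DIFFERENT — A ⇓ λ.λ.λ.λ.1, B ⇓ λ.λ.λ.1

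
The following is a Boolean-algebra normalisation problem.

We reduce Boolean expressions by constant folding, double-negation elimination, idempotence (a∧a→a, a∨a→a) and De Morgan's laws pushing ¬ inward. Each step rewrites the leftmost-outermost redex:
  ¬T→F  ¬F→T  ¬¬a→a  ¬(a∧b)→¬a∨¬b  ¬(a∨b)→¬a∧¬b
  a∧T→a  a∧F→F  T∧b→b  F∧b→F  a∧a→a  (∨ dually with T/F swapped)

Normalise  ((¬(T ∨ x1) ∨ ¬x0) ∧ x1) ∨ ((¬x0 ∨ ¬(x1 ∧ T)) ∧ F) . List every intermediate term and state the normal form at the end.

Answer: normal form = ¬x0 ∧ x1  (in 6 steps)

Derivation:
  start: ((¬(T ∨ x1) ∨ ¬x0) ∧ x1) ∨ ((¬x0 ∨ ¬(x1 ∧ T)) ∧ F)
  step 1: (((¬T ∧ ¬x1) ∨ ¬x0) ∧ x1) ∨ ((¬x0 ∨ ¬(x1 ∧ T)) ∧ F)
  step 2: (((F ∧ ¬x1) ∨ ¬x0) ∧ x1) ∨ ((¬x0 ∨ ¬(x1 ∧ T)) ∧ F)
  step 3: ((F ∨ ¬x0) ∧ x1) ∨ ((¬x0 ∨ ¬(x1 ∧ T)) ∧ F)
  step 4: (¬x0 ∧ x1) ∨ ((¬x0 ∨ ¬(x1 ∧ T)) ∧ F)
  step 5: (¬x0 ∧ x1) ∨ F
  step 6: ¬x0 ∧ x1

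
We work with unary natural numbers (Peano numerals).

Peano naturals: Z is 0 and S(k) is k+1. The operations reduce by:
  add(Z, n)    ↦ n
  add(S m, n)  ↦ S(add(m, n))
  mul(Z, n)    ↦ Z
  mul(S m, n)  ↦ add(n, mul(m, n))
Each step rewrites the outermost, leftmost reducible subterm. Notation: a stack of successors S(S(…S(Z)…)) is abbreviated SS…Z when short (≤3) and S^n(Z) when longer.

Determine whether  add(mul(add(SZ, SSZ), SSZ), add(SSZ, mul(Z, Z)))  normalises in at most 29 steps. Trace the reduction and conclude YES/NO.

Answer: YES — reaches normal form S^8(Z) in 26 ≤ 29 steps

Working:
  start: add(mul(add(SZ, SSZ), SSZ), add(SSZ, mul(Z, Z)))
  step 1: add(mul(S(add(Z, SSZ)), SSZ), add(SSZ, mul(Z, Z)))
  step 2: add(add(SSZ, mul(add(Z, SSZ), SSZ)), add(SSZ, mul(Z, Z)))
  step 3: add(S(add(SZ, mul(add(Z, SSZ), SSZ))), add(SSZ, mul(Z, Z)))
  step 4: S(add(add(SZ, mul(add(Z, SSZ), SSZ)), add(SSZ, mul(Z, Z))))
  step 5: S(add(S(add(Z, mul(add(Z, SSZ), SSZ))), add(SSZ, mul(Z, Z))))
  step 6: S(S(add(add(Z, mul(add(Z, SSZ), SSZ)), add(SSZ, mul(Z, Z)))))
  step 7: S(S(add(mul(add(Z, SSZ), SSZ), add(SSZ, mul(Z, Z)))))
  step 8: S(S(add(mul(SSZ, SSZ), add(SSZ, mul(Z, Z)))))
  step 9: S(S(add(add(SSZ, mul(SZ, SSZ)), add(SSZ, mul(Z, Z)))))
  step 10: S(S(add(S(add(SZ, mul(SZ, SSZ))), add(SSZ, mul(Z, Z)))))
  step 11: S(S(S(add(add(SZ, mul(SZ, SSZ)), add(SSZ, mul(Z, Z))))))
  step 12: S(S(S(add(S(add(Z, mul(SZ, SSZ))), add(SSZ, mul(Z, Z))))))
  step 13: S(S(S(S(add(add(Z, mul(SZ, SSZ)), add(SSZ, mul(Z, Z)))))))
  step 14: S(S(S(S(add(mul(SZ, SSZ), add(SSZ, mul(Z, Z)))))))
  step 15: S(S(S(S(add(add(SSZ, mul(Z, SSZ)), add(SSZ, mul(Z, Z)))))))
  step 16: S(S(S(S(add(S(add(SZ, mul(Z, SSZ))), add(SSZ, mul(Z, Z)))))))
  step 17: S(S(S(S(S(add(add(SZ, mul(Z, SSZ)), add(SSZ, mul(Z, Z))))))))
  step 18: S(S(S(S(S(add(S(add(Z, mul(Z, SSZ))), add(SSZ, mul(Z, Z))))))))
  step 19: S(S(S(S(S(S(add(add(Z, mul(Z, SSZ)), add(SSZ, mul(Z, Z)))))))))
  step 20: S(S(S(S(S(S(add(mul(Z, SSZ), add(SSZ, mul(Z, Z)))))))))
  step 21: S(S(S(S(S(S(add(Z, add(SSZ, mul(Z, Z)))))))))
  step 22: S(S(S(S(S(S(add(SSZ, mul(Z, Z))))))))
  step 23: S(S(S(S(S(S(S(add(SZ, mul(Z, Z)))))))))
  step 24: S(S(S(S(S(S(S(S(add(Z, mul(Z, Z))))))))))
  step 25: S(S(S(S(S(S(S(S(mul(Z, Z)))))))))
  step 26: S^8(Z)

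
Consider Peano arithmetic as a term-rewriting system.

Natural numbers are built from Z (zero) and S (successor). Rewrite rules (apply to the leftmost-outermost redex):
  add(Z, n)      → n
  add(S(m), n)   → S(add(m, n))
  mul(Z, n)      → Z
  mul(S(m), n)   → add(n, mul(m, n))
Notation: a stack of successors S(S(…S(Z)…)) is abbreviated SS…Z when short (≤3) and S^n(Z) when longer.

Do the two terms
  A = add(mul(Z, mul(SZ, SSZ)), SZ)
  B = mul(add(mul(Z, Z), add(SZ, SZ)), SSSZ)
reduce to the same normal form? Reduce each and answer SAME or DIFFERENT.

Answer: DIFFERENT — A ⇓ SZ, B ⇓ S^6(Z)

Working:
Term A:
  start: add(mul(Z, mul(SZ, SSZ)), SZ)
  →1  add(Z, SZ)
  →2  SZ

Term B:
  start: mul(add(mul(Z, Z), add(SZ, SZ)), SSSZ)
  →1  mul(add(Z, add(SZ, SZ)), SSSZ)
  →2  mul(add(SZ, SZ), SSSZ)
  →3  mul(S(add(Z, SZ)), SSSZ)
  →4  add(SSSZ, mul(add(Z, SZ), SSSZ))
  →5  S(add(SSZ, mul(add(Z, SZ), SSSZ)))
  →6  S(S(add(SZ, mul(add(Z, SZ), SSSZ))))
  →7  S(S(S(add(Z, mul(add(Z, SZ), SSSZ)))))
  →8  S(S(S(mul(add(Z, SZ), SSSZ))))
  →9  S(S(S(mul(SZ, SSSZ))))
  →10  S(S(S(add(SSSZ, mul(Z, SSSZ)))))
  →11  S(S(S(S(add(SSZ, mul(Z, SSSZ))))))
  →12  S(S(S(S(S(add(SZ, mul(Z, SSSZ)))))))
  →13  S(S(S(S(S(S(add(Z, mul(Z, SSSZ))))))))
  →14  S(S(S(S(S(S(mul(Z, SSSZ)))))))
  →15  S^6(Z)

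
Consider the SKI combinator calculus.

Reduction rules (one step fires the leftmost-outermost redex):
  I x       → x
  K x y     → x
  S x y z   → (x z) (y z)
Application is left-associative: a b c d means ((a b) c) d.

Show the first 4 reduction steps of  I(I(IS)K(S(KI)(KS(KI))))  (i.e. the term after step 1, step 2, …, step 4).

Answer: after 4 steps: SK(S(KI)S)

Working:
  start: I(I(IS)K(S(KI)(KS(KI))))
  [1] I(IS)K(S(KI)(KS(KI)))
  [2] ISK(S(KI)(KS(KI)))
  [3] SK(S(KI)(KS(KI)))
  [4] SK(S(KI)S)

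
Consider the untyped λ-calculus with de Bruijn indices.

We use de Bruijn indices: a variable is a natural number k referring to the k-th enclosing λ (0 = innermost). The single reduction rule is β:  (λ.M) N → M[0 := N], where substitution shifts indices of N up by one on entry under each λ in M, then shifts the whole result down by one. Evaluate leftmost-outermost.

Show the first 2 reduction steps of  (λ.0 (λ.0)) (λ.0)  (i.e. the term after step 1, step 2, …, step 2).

Answer: after 2 steps: λ.0

Working:
  start: (λ.0 (λ.0)) (λ.0)
  →1  (λ.0) (λ.0)
  →2  λ.0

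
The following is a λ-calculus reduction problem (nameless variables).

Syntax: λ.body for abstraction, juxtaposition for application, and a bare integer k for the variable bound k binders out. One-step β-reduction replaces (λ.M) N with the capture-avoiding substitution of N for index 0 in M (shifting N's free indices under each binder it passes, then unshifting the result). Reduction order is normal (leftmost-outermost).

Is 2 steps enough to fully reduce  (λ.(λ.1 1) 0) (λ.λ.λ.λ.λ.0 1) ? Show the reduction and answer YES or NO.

  start: (λ.(λ.1 1) 0) (λ.λ.λ.λ.λ.0 1)
  step 1: (λ.(λ.λ.λ.λ.λ.0 1) (λ.λ.λ.λ.λ.0 1)) (λ.λ.λ.λ.λ.0 1)
  step 2: (λ.λ.λ.λ.λ.0 1) (λ.λ.λ.λ.λ.0 1)

Answer: NO — after 2 steps the term is (λ.λ.λ.λ.λ.0 1) (λ.λ.λ.λ.λ.0 1), not yet normal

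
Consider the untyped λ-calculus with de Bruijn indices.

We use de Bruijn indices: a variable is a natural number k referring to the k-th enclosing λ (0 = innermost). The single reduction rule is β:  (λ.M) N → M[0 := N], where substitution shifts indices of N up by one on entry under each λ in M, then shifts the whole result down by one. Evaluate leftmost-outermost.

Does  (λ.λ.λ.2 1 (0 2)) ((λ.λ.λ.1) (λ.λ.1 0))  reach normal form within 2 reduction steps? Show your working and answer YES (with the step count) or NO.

  start: (λ.λ.λ.2 1 (0 2)) ((λ.λ.λ.1) (λ.λ.1 0))
  →1  λ.λ.(λ.λ.λ.1) (λ.λ.1 0) 1 (0 ((λ.λ.λ.1) (λ.λ.1 0)))
  →2  λ.λ.(λ.λ.1) 1 (0 ((λ.λ.λ.1) (λ.λ.1 0)))

Answer: NO — after 2 steps the term is λ.λ.(λ.λ.1) 1 (0 ((λ.λ.λ.1) (λ.λ.1 0))), not yet normal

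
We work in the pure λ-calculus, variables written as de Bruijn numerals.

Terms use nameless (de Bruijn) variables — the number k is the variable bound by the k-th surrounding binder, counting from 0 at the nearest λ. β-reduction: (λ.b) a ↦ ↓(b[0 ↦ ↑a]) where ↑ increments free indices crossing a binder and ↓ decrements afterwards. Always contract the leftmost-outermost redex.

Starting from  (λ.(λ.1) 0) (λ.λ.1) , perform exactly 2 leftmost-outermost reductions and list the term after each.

Answer: after 2 steps: λ.λ.1

Derivation:
  start: (λ.(λ.1) 0) (λ.λ.1)
  [1] (λ.λ.λ.1) (λ.λ.1)
  [2] λ.λ.1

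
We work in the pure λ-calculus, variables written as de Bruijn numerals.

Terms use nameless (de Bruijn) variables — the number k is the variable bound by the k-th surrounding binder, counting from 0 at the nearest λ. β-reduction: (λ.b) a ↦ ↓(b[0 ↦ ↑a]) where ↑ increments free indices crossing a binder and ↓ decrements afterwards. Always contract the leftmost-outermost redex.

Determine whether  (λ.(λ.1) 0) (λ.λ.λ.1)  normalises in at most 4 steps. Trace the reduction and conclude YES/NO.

Answer: YES — reaches normal form λ.λ.λ.1 in 2 ≤ 4 steps

Derivation:
  start: (λ.(λ.1) 0) (λ.λ.λ.1)
  [1] (λ.λ.λ.λ.1) (λ.λ.λ.1)
  [2] λ.λ.λ.1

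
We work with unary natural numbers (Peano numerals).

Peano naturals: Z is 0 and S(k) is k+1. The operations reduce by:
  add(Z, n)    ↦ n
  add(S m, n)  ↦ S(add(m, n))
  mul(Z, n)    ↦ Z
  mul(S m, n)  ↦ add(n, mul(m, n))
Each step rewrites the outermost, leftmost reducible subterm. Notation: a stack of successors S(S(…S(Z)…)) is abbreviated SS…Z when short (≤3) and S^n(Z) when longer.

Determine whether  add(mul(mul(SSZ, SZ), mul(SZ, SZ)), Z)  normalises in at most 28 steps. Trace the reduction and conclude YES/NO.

Answer: YES — reaches normal form SSZ in 25 ≤ 28 steps

Reduction:
  start: add(mul(mul(SSZ, SZ), mul(SZ, SZ)), Z)
  step 1: add(mul(add(SZ, mul(SZ, SZ)), mul(SZ, SZ)), Z)
  step 2: add(mul(S(add(Z, mul(SZ, SZ))), mul(SZ, SZ)), Z)
  step 3: add(add(mul(SZ, SZ), mul(add(Z, mul(SZ, SZ)), mul(SZ, SZ))), Z)
  step 4: add(add(add(SZ, mul(Z, SZ)), mul(add(Z, mul(SZ, SZ)), mul(SZ, SZ))), Z)
  step 5: add(add(S(add(Z, mul(Z, SZ))), mul(add(Z, mul(SZ, SZ)), mul(SZ, SZ))), Z)
  step 6: add(S(add(add(Z, mul(Z, SZ)), mul(add(Z, mul(SZ, SZ)), mul(SZ, SZ)))), Z)
  step 7: S(add(add(add(Z, mul(Z, SZ)), mul(add(Z, mul(SZ, SZ)), mul(SZ, SZ))), Z))
  step 8: S(add(add(mul(Z, SZ), mul(add(Z, mul(SZ, SZ)), mul(SZ, SZ))), Z))
  step 9: S(add(add(Z, mul(add(Z, mul(SZ, SZ)), mul(SZ, SZ))), Z))
  step 10: S(add(mul(add(Z, mul(SZ, SZ)), mul(SZ, SZ)), Z))
  step 11: S(add(mul(mul(SZ, SZ), mul(SZ, SZ)), Z))
  step 12: S(add(mul(add(SZ, mul(Z, SZ)), mul(SZ, SZ)), Z))
  step 13: S(add(mul(S(add(Z, mul(Z, SZ))), mul(SZ, SZ)), Z))
  step 14: S(add(add(mul(SZ, SZ), mul(add(Z, mul(Z, SZ)), mul(SZ, SZ))), Z))
  step 15: S(add(add(add(SZ, mul(Z, SZ)), mul(add(Z, mul(Z, SZ)), mul(SZ, SZ))), Z))
  step 16: S(add(add(S(add(Z, mul(Z, SZ))), mul(add(Z, mul(Z, SZ)), mul(SZ, SZ))), Z))
  step 17: S(add(S(add(add(Z, mul(Z, SZ)), mul(add(Z, mul(Z, SZ)), mul(SZ, SZ)))), Z))
  step 18: S(S(add(add(add(Z, mul(Z, SZ)), mul(add(Z, mul(Z, SZ)), mul(SZ, SZ))), Z)))
  step 19: S(S(add(add(mul(Z, SZ), mul(add(Z, mul(Z, SZ)), mul(SZ, SZ))), Z)))
  step 20: S(S(add(add(Z, mul(add(Z, mul(Z, SZ)), mul(SZ, SZ))), Z)))
  step 21: S(S(add(mul(add(Z, mul(Z, SZ)), mul(SZ, SZ)), Z)))
  step 22: S(S(add(mul(mul(Z, SZ), mul(SZ, SZ)), Z)))
  step 23: S(S(add(mul(Z, mul(SZ, SZ)), Z)))
  step 24: S(S(add(Z, Z)))
  step 25: SSZ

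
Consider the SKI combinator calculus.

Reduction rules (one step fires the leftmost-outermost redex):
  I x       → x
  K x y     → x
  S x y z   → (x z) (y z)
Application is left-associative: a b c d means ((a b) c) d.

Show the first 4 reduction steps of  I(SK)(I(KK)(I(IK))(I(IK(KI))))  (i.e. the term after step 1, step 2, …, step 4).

Answer: after 4 steps: SK(K(IK(KI)))

Working:
  start: I(SK)(I(KK)(I(IK))(I(IK(KI))))
  [1] SK(I(KK)(I(IK))(I(IK(KI))))
  [2] SK(KK(I(IK))(I(IK(KI))))
  [3] SK(K(I(IK(KI))))
  [4] SK(K(IK(KI)))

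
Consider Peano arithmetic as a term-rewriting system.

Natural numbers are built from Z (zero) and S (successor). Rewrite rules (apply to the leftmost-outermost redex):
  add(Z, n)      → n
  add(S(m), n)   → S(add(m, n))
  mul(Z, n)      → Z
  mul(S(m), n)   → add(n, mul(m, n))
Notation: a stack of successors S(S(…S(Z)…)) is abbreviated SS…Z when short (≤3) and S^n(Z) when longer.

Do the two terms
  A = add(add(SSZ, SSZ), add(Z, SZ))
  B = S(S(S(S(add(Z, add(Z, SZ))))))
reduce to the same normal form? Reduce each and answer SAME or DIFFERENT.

Answer: SAME — A ⇓ S^5(Z), B ⇓ S^5(Z)

Reduction:
Term A:
  start: add(add(SSZ, SSZ), add(Z, SZ))
  step 1: add(S(add(SZ, SSZ)), add(Z, SZ))
  step 2: S(add(add(SZ, SSZ), add(Z, SZ)))
  step 3: S(add(S(add(Z, SSZ)), add(Z, SZ)))
  step 4: S(S(add(add(Z, SSZ), add(Z, SZ))))
  step 5: S(S(add(SSZ, add(Z, SZ))))
  step 6: S(S(S(add(SZ, add(Z, SZ)))))
  step 7: S(S(S(S(add(Z, add(Z, SZ))))))
  step 8: S(S(S(S(add(Z, SZ)))))
  step 9: S^5(Z)

Term B:
  start: S(S(S(S(add(Z, add(Z, SZ))))))
  step 1: S(S(S(S(add(Z, SZ)))))
  step 2: S^5(Z)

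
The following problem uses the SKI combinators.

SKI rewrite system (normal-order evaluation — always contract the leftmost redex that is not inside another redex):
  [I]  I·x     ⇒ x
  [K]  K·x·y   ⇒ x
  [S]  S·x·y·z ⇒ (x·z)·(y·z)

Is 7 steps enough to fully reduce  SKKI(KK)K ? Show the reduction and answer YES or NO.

  start: SKKI(KK)K
  step 1: KI(KI)(KK)K
  step 2: I(KK)K
  step 3: KKK
  step 4: K

Answer: YES — reaches normal form K in 4 ≤ 7 steps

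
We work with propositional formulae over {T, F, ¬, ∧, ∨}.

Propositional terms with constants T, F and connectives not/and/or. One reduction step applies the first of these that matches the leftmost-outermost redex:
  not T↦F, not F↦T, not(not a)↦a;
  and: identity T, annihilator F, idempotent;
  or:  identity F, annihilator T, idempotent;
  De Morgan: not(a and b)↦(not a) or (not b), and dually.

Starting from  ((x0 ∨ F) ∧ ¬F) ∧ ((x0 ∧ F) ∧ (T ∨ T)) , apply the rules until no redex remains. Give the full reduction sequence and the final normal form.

  start: ((x0 ∨ F) ∧ ¬F) ∧ ((x0 ∧ F) ∧ (T ∨ T))
  →1  (x0 ∧ ¬F) ∧ ((x0 ∧ F) ∧ (T ∨ T))
  →2  (x0 ∧ T) ∧ ((x0 ∧ F) ∧ (T ∨ T))
  →3  x0 ∧ ((x0 ∧ F) ∧ (T ∨ T))
  →4  x0 ∧ (F ∧ (T ∨ T))
  →5  x0 ∧ F
  →6  F

Answer: normal form = F  (in 6 steps)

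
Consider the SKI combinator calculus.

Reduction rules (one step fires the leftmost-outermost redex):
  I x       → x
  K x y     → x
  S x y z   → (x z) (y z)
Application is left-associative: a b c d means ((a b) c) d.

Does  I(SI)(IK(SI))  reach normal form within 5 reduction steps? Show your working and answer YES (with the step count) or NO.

Answer: YES — reaches normal form SI(K(SI)) in 2 ≤ 5 steps

Derivation:
  start: I(SI)(IK(SI))
  →1  SI(IK(SI))
  →2  SI(K(SI))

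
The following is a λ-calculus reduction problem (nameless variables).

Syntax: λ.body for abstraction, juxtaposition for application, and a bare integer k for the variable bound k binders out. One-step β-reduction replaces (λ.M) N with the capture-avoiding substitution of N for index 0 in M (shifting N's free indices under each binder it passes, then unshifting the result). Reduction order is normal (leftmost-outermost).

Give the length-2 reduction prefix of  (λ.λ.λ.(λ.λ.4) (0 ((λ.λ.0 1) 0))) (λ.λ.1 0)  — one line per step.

  start: (λ.λ.λ.(λ.λ.4) (0 ((λ.λ.0 1) 0))) (λ.λ.1 0)
  [1] λ.λ.(λ.λ.λ.λ.1 0) (0 ((λ.λ.0 1) 0))
  [2] λ.λ.λ.λ.λ.1 0

Answer: after 2 steps: λ.λ.λ.λ.λ.1 0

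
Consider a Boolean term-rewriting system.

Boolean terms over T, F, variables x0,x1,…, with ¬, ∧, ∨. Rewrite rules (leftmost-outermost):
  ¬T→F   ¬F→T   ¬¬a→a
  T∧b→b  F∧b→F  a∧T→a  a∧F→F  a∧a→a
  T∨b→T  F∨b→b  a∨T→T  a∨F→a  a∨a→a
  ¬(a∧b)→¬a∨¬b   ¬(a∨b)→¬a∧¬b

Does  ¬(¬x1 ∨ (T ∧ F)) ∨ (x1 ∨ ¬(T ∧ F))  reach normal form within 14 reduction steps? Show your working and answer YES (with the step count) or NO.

  start: ¬(¬x1 ∨ (T ∧ F)) ∨ (x1 ∨ ¬(T ∧ F))
  [1] (¬¬x1 ∧ ¬(T ∧ F)) ∨ (x1 ∨ ¬(T ∧ F))
  [2] (x1 ∧ ¬(T ∧ F)) ∨ (x1 ∨ ¬(T ∧ F))
  [3] (x1 ∧ (¬T ∨ ¬F)) ∨ (x1 ∨ ¬(T ∧ F))
  [4] (x1 ∧ (F ∨ ¬F)) ∨ (x1 ∨ ¬(T ∧ F))
  [5] (x1 ∧ ¬F) ∨ (x1 ∨ ¬(T ∧ F))
  [6] (x1 ∧ T) ∨ (x1 ∨ ¬(T ∧ F))
  [7] x1 ∨ (x1 ∨ ¬(T ∧ F))
  [8] x1 ∨ (x1 ∨ (¬T ∨ ¬F))
  [9] x1 ∨ (x1 ∨ (F ∨ ¬F))
  [10] x1 ∨ (x1 ∨ ¬F)
  [11] x1 ∨ (x1 ∨ T)
  [12] x1 ∨ T
  [13] T

Answer: YES — reaches normal form T in 13 ≤ 14 steps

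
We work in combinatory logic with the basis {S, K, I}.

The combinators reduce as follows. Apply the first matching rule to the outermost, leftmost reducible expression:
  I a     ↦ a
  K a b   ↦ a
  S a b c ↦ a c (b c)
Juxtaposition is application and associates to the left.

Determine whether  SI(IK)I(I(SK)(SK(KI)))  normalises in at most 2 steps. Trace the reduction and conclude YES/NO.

Answer: NO — after 2 steps the term is I(IKI)(I(SK)(SK(KI))), not yet normal

Working:
  start: SI(IK)I(I(SK)(SK(KI)))
  [1] II(IKI)(I(SK)(SK(KI)))
  [2] I(IKI)(I(SK)(SK(KI)))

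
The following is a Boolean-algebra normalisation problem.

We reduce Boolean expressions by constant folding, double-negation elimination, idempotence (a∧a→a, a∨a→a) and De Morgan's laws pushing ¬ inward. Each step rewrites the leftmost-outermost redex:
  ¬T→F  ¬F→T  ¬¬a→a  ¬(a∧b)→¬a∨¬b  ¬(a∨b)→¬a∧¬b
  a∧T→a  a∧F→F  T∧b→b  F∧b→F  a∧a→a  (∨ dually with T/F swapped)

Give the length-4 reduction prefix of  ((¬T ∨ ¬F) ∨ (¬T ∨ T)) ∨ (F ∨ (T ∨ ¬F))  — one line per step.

Answer: after 4 steps: T ∨ (F ∨ (T ∨ ¬F))

Reduction:
  start: ((¬T ∨ ¬F) ∨ (¬T ∨ T)) ∨ (F ∨ (T ∨ ¬F))
  [1] ((F ∨ ¬F) ∨ (¬T ∨ T)) ∨ (F ∨ (T ∨ ¬F))
  [2] (¬F ∨ (¬T ∨ T)) ∨ (F ∨ (T ∨ ¬F))
  [3] (T ∨ (¬T ∨ T)) ∨ (F ∨ (T ∨ ¬F))
  [4] T ∨ (F ∨ (T ∨ ¬F))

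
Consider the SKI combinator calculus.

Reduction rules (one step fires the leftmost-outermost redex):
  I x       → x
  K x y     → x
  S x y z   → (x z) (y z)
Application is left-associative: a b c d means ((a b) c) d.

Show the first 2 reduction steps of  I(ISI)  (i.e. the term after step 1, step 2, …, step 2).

Answer: after 2 steps: SI

Derivation:
  start: I(ISI)
  →1  ISI
  →2  SI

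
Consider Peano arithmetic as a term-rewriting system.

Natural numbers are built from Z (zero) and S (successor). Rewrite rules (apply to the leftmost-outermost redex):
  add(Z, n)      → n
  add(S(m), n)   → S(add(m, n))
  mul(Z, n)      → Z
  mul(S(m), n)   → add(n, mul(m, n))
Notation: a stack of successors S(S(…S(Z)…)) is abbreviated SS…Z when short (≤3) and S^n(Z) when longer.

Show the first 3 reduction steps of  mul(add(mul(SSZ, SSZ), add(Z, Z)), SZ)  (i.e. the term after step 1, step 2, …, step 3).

  start: mul(add(mul(SSZ, SSZ), add(Z, Z)), SZ)
  →1  mul(add(add(SSZ, mul(SZ, SSZ)), add(Z, Z)), SZ)
  →2  mul(add(S(add(SZ, mul(SZ, SSZ))), add(Z, Z)), SZ)
  →3  mul(S(add(add(SZ, mul(SZ, SSZ)), add(Z, Z))), SZ)

Answer: after 3 steps: mul(S(add(add(SZ, mul(SZ, SSZ)), add(Z, Z))), SZ)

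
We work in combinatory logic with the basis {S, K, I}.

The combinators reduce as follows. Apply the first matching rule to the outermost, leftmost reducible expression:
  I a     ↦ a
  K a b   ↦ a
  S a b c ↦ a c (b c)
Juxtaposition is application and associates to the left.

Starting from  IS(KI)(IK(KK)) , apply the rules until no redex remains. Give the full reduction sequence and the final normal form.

Answer: normal form = S(KI)(K(KK))  (in 2 steps)

Working:
  start: IS(KI)(IK(KK))
  step 1: S(KI)(IK(KK))
  step 2: S(KI)(K(KK))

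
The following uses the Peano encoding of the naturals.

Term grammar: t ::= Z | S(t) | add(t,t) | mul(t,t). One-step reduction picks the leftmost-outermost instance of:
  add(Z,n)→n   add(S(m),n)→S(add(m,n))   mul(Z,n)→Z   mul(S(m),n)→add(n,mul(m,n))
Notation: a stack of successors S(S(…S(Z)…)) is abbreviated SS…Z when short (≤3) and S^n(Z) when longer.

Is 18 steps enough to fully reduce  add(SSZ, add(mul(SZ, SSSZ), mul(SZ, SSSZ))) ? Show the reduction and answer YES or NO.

  start: add(SSZ, add(mul(SZ, SSSZ), mul(SZ, SSSZ)))
  step 1: S(add(SZ, add(mul(SZ, SSSZ), mul(SZ, SSSZ))))
  step 2: S(S(add(Z, add(mul(SZ, SSSZ), mul(SZ, SSSZ)))))
  step 3: S(S(add(mul(SZ, SSSZ), mul(SZ, SSSZ))))
  step 4: S(S(add(add(SSSZ, mul(Z, SSSZ)), mul(SZ, SSSZ))))
  step 5: S(S(add(S(add(SSZ, mul(Z, SSSZ))), mul(SZ, SSSZ))))
  step 6: S(S(S(add(add(SSZ, mul(Z, SSSZ)), mul(SZ, SSSZ)))))
  step 7: S(S(S(add(S(add(SZ, mul(Z, SSSZ))), mul(SZ, SSSZ)))))
  step 8: S(S(S(S(add(add(SZ, mul(Z, SSSZ)), mul(SZ, SSSZ))))))
  step 9: S(S(S(S(add(S(add(Z, mul(Z, SSSZ))), mul(SZ, SSSZ))))))
  step 10: S(S(S(S(S(add(add(Z, mul(Z, SSSZ)), mul(SZ, SSSZ)))))))
  step 11: S(S(S(S(S(add(mul(Z, SSSZ), mul(SZ, SSSZ)))))))
  step 12: S(S(S(S(S(add(Z, mul(SZ, SSSZ)))))))
  step 13: S(S(S(S(S(mul(SZ, SSSZ))))))
  step 14: S(S(S(S(S(add(SSSZ, mul(Z, SSSZ)))))))
  step 15: S(S(S(S(S(S(add(SSZ, mul(Z, SSSZ))))))))
  step 16: S(S(S(S(S(S(S(add(SZ, mul(Z, SSSZ)))))))))
  step 17: S(S(S(S(S(S(S(S(add(Z, mul(Z, SSSZ))))))))))
  step 18: S(S(S(S(S(S(S(S(mul(Z, SSSZ)))))))))

Answer: NO — after 18 steps the term is S(S(S(S(S(S(S(S(mul(Z, SSSZ))))))))), not yet normal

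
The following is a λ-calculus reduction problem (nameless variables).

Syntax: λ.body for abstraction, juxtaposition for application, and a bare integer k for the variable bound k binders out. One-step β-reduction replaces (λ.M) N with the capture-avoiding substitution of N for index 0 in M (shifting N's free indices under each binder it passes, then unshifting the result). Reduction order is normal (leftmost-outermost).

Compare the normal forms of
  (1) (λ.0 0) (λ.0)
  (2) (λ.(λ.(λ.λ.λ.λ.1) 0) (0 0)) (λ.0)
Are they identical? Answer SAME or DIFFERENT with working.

Answer: DIFFERENT — A ⇓ λ.0, B ⇓ λ.λ.λ.1

Working:
Term A:
  start: (λ.0 0) (λ.0)
  step 1: (λ.0) (λ.0)
  step 2: λ.0

Term B:
  start: (λ.(λ.(λ.λ.λ.λ.1) 0) (0 0)) (λ.0)
  step 1: (λ.(λ.λ.λ.λ.1) 0) ((λ.0) (λ.0))
  step 2: (λ.λ.λ.λ.1) ((λ.0) (λ.0))
  step 3: λ.λ.λ.1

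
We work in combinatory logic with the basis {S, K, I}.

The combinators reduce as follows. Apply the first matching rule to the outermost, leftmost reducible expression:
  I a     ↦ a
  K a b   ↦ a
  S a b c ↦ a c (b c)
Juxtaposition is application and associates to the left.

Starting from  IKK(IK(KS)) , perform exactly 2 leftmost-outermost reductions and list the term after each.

Answer: after 2 steps: K

Reduction:
  start: IKK(IK(KS))
  step 1: KK(IK(KS))
  step 2: K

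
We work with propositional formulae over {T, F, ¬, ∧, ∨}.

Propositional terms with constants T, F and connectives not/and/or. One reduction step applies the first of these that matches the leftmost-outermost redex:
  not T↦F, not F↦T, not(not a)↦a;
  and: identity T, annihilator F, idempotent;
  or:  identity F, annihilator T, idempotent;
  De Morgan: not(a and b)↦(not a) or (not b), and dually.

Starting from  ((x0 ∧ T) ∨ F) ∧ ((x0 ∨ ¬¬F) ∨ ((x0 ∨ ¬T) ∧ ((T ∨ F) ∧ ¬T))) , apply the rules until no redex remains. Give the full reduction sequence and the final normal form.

Answer: normal form = x0  (in 12 steps)

Derivation:
  start: ((x0 ∧ T) ∨ F) ∧ ((x0 ∨ ¬¬F) ∨ ((x0 ∨ ¬T) ∧ ((T ∨ F) ∧ ¬T)))
  step 1: (x0 ∧ T) ∧ ((x0 ∨ ¬¬F) ∨ ((x0 ∨ ¬T) ∧ ((T ∨ F) ∧ ¬T)))
  step 2: x0 ∧ ((x0 ∨ ¬¬F) ∨ ((x0 ∨ ¬T) ∧ ((T ∨ F) ∧ ¬T)))
  step 3: x0 ∧ ((x0 ∨ F) ∨ ((x0 ∨ ¬T) ∧ ((T ∨ F) ∧ ¬T)))
  step 4: x0 ∧ (x0 ∨ ((x0 ∨ ¬T) ∧ ((T ∨ F) ∧ ¬T)))
  step 5: x0 ∧ (x0 ∨ ((x0 ∨ F) ∧ ((T ∨ F) ∧ ¬T)))
  step 6: x0 ∧ (x0 ∨ (x0 ∧ ((T ∨ F) ∧ ¬T)))
  step 7: x0 ∧ (x0 ∨ (x0 ∧ (T ∧ ¬T)))
  step 8: x0 ∧ (x0 ∨ (x0 ∧ ¬T))
  step 9: x0 ∧ (x0 ∨ (x0 ∧ F))
  step 10: x0 ∧ (x0 ∨ F)
  step 11: x0 ∧ x0
  step 12: x0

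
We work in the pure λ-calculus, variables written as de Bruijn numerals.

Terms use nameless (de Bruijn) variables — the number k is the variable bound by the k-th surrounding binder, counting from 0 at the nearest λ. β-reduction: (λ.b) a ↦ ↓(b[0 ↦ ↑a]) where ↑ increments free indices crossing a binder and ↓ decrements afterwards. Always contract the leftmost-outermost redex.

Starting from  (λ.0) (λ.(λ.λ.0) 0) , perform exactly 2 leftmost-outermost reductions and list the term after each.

Answer: after 2 steps: λ.λ.0

Working:
  start: (λ.0) (λ.(λ.λ.0) 0)
  [1] λ.(λ.λ.0) 0
  [2] λ.λ.0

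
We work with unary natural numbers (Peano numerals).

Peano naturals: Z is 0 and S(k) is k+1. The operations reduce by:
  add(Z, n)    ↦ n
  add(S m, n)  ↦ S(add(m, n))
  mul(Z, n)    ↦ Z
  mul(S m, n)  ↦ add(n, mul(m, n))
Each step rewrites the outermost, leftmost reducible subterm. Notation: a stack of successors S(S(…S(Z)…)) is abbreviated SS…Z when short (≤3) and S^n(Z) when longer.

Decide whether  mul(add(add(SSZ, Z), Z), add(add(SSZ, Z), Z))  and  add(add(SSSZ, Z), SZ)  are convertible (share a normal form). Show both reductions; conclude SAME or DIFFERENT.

Answer: SAME — A ⇓ S^4(Z), B ⇓ S^4(Z)

Reduction:
Term A:
  start: mul(add(add(SSZ, Z), Z), add(add(SSZ, Z), Z))
  step 1: mul(add(S(add(SZ, Z)), Z), add(add(SSZ, Z), Z))
  step 2: mul(S(add(add(SZ, Z), Z)), add(add(SSZ, Z), Z))
  step 3: add(add(add(SSZ, Z), Z), mul(add(add(SZ, Z), Z), add(add(SSZ, Z), Z)))
  step 4: add(add(S(add(SZ, Z)), Z), mul(add(add(SZ, Z), Z), add(add(SSZ, Z), Z)))
  step 5: add(S(add(add(SZ, Z), Z)), mul(add(add(SZ, Z), Z), add(add(SSZ, Z), Z)))
  step 6: S(add(add(add(SZ, Z), Z), mul(add(add(SZ, Z), Z), add(add(SSZ, Z), Z))))
  step 7: S(add(add(S(add(Z, Z)), Z), mul(add(add(SZ, Z), Z), add(add(SSZ, Z), Z))))
  step 8: S(add(S(add(add(Z, Z), Z)), mul(add(add(SZ, Z), Z), add(add(SSZ, Z), Z))))
  step 9: S(S(add(add(add(Z, Z), Z), mul(add(add(SZ, Z), Z), add(add(SSZ, Z), Z)))))
  step 10: S(S(add(add(Z, Z), mul(add(add(SZ, Z), Z), add(add(SSZ, Z), Z)))))
  step 11: S(S(add(Z, mul(add(add(SZ, Z), Z), add(add(SSZ, Z), Z)))))
  step 12: S(S(mul(add(add(SZ, Z), Z), add(add(SSZ, Z), Z))))
  step 13: S(S(mul(add(S(add(Z, Z)), Z), add(add(SSZ, Z), Z))))
  step 14: S(S(mul(S(add(add(Z, Z), Z)), add(add(SSZ, Z), Z))))
  step 15: S(S(add(add(add(SSZ, Z), Z), mul(add(add(Z, Z), Z), add(add(SSZ, Z), Z)))))
  step 16: S(S(add(add(S(add(SZ, Z)), Z), mul(add(add(Z, Z), Z), add(add(SSZ, Z), Z)))))
  step 17: S(S(add(S(add(add(SZ, Z), Z)), mul(add(add(Z, Z), Z), add(add(SSZ, Z), Z)))))
  step 18: S(S(S(add(add(add(SZ, Z), Z), mul(add(add(Z, Z), Z), add(add(SSZ, Z), Z))))))
  step 19: S(S(S(add(add(S(add(Z, Z)), Z), mul(add(add(Z, Z), Z), add(add(SSZ, Z), Z))))))
  step 20: S(S(S(add(S(add(add(Z, Z), Z)), mul(add(add(Z, Z), Z), add(add(SSZ, Z), Z))))))
  step 21: S(S(S(S(add(add(add(Z, Z), Z), mul(add(add(Z, Z), Z), add(add(SSZ, Z), Z)))))))
  step 22: S(S(S(S(add(add(Z, Z), mul(add(add(Z, Z), Z), add(add(SSZ, Z), Z)))))))
  step 23: S(S(S(S(add(Z, mul(add(add(Z, Z), Z), add(add(SSZ, Z), Z)))))))
  step 24: S(S(S(S(mul(add(add(Z, Z), Z), add(add(SSZ, Z), Z))))))
  step 25: S(S(S(S(mul(add(Z, Z), add(add(SSZ, Z), Z))))))
  step 26: S(S(S(S(mul(Z, add(add(SSZ, Z), Z))))))
  step 27: S^4(Z)

Term B:
  start: add(add(SSSZ, Z), SZ)
  step 1: add(S(add(SSZ, Z)), SZ)
  step 2: S(add(add(SSZ, Z), SZ))
  step 3: S(add(S(add(SZ, Z)), SZ))
  step 4: S(S(add(add(SZ, Z), SZ)))
  step 5: S(S(add(S(add(Z, Z)), SZ)))
  step 6: S(S(S(add(add(Z, Z), SZ))))
  step 7: S(S(S(add(Z, SZ))))
  step 8: S^4(Z)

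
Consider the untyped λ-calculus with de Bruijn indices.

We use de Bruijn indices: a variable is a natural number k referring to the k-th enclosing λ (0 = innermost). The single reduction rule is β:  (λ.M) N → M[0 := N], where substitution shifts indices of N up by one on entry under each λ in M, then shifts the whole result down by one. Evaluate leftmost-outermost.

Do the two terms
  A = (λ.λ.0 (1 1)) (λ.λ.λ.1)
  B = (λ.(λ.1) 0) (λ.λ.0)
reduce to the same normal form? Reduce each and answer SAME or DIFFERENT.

Term A:
  start: (λ.λ.0 (1 1)) (λ.λ.λ.1)
  [1] λ.0 ((λ.λ.λ.1) (λ.λ.λ.1))
  [2] λ.0 (λ.λ.1)

Term B:
  start: (λ.(λ.1) 0) (λ.λ.0)
  [1] (λ.λ.λ.0) (λ.λ.0)
  [2] λ.λ.0

Answer: DIFFERENT — A ⇓ λ.0 (λ.λ.1), B ⇓ λ.λ.0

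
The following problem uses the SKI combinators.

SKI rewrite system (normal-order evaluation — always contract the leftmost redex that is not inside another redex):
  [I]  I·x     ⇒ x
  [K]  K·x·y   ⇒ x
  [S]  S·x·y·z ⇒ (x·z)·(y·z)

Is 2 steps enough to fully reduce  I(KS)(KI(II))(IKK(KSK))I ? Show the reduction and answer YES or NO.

Answer: NO — after 2 steps the term is S(IKK(KSK))I, not yet normal

Derivation:
  start: I(KS)(KI(II))(IKK(KSK))I
  →1  KS(KI(II))(IKK(KSK))I
  →2  S(IKK(KSK))I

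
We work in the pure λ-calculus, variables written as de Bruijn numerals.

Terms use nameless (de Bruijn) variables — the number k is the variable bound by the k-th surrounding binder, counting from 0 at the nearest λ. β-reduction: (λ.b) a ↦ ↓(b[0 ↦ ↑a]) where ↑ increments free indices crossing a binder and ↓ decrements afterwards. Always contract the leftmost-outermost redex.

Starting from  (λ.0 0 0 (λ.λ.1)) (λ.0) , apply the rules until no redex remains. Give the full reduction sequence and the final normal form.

  start: (λ.0 0 0 (λ.λ.1)) (λ.0)
  →1  (λ.0) (λ.0) (λ.0) (λ.λ.1)
  →2  (λ.0) (λ.0) (λ.λ.1)
  →3  (λ.0) (λ.λ.1)
  →4  λ.λ.1

Answer: normal form = λ.λ.1  (in 4 steps)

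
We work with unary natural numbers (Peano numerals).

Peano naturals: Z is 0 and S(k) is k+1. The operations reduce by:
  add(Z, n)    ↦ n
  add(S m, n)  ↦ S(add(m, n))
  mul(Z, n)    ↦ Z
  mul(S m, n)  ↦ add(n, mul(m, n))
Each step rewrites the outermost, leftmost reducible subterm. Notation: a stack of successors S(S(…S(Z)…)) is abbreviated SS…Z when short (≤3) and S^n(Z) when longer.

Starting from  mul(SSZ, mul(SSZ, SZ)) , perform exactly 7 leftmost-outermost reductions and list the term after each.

Answer: after 7 steps: S(add(S(add(Z, mul(Z, SZ))), mul(SZ, mul(SSZ, SZ))))

Derivation:
  start: mul(SSZ, mul(SSZ, SZ))
  step 1: add(mul(SSZ, SZ), mul(SZ, mul(SSZ, SZ)))
  step 2: add(add(SZ, mul(SZ, SZ)), mul(SZ, mul(SSZ, SZ)))
  step 3: add(S(add(Z, mul(SZ, SZ))), mul(SZ, mul(SSZ, SZ)))
  step 4: S(add(add(Z, mul(SZ, SZ)), mul(SZ, mul(SSZ, SZ))))
  step 5: S(add(mul(SZ, SZ), mul(SZ, mul(SSZ, SZ))))
  step 6: S(add(add(SZ, mul(Z, SZ)), mul(SZ, mul(SSZ, SZ))))
  step 7: S(add(S(add(Z, mul(Z, SZ))), mul(SZ, mul(SSZ, SZ))))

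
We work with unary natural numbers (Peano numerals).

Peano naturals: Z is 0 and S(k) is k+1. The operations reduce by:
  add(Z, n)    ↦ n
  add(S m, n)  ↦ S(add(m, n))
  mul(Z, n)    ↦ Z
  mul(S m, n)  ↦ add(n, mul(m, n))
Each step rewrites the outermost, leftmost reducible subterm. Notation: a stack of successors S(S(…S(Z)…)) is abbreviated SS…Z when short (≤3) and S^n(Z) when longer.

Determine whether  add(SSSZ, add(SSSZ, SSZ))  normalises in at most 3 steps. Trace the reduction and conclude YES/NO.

Answer: NO — after 3 steps the term is S(S(S(add(Z, add(SSSZ, SSZ))))), not yet normal

Reduction:
  start: add(SSSZ, add(SSSZ, SSZ))
  →1  S(add(SSZ, add(SSSZ, SSZ)))
  →2  S(S(add(SZ, add(SSSZ, SSZ))))
  →3  S(S(S(add(Z, add(SSSZ, SSZ)))))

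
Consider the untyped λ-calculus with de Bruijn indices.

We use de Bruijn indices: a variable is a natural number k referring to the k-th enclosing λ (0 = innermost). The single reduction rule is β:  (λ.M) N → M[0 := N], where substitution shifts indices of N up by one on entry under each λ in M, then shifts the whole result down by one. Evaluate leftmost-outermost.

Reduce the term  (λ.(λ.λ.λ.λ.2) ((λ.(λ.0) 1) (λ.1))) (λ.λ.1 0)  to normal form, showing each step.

  start: (λ.(λ.λ.λ.λ.2) ((λ.(λ.0) 1) (λ.1))) (λ.λ.1 0)
  step 1: (λ.λ.λ.λ.2) ((λ.(λ.0) (λ.λ.1 0)) (λ.λ.λ.1 0))
  step 2: λ.λ.λ.2

Answer: normal form = λ.λ.λ.2  (in 2 steps)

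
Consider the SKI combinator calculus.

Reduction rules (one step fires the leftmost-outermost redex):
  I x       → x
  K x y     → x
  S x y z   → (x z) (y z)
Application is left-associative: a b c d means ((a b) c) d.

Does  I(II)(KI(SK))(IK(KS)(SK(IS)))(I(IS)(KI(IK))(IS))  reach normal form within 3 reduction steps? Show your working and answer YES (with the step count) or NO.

  start: I(II)(KI(SK))(IK(KS)(SK(IS)))(I(IS)(KI(IK))(IS))
  [1] II(KI(SK))(IK(KS)(SK(IS)))(I(IS)(KI(IK))(IS))
  [2] I(KI(SK))(IK(KS)(SK(IS)))(I(IS)(KI(IK))(IS))
  [3] KI(SK)(IK(KS)(SK(IS)))(I(IS)(KI(IK))(IS))

Answer: NO — after 3 steps the term is KI(SK)(IK(KS)(SK(IS)))(I(IS)(KI(IK))(IS)), not yet normal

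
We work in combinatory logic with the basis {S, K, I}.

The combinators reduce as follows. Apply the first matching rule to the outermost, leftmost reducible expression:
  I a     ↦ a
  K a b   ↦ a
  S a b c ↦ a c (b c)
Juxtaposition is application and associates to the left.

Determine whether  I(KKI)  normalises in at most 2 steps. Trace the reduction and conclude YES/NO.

  start: I(KKI)
  →1  KKI
  →2  K

Answer: YES — reaches normal form K in 2 ≤ 2 steps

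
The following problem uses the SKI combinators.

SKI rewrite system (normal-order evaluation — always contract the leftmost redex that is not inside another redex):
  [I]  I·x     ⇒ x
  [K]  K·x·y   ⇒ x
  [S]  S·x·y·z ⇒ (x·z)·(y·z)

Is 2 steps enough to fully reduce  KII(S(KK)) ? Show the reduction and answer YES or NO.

Answer: YES — reaches normal form S(KK) in 2 ≤ 2 steps

Working:
  start: KII(S(KK))
  →1  I(S(KK))
  →2  S(KK)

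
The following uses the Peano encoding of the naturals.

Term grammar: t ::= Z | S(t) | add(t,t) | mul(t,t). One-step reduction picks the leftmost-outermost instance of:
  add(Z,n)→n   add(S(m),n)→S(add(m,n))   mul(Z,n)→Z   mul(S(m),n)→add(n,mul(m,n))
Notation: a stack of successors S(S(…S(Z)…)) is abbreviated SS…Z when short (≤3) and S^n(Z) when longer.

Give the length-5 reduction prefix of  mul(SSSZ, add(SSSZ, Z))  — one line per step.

Answer: after 5 steps: S(S(add(add(SZ, Z), mul(SSZ, add(SSSZ, Z)))))

Working:
  start: mul(SSSZ, add(SSSZ, Z))
  →1  add(add(SSSZ, Z), mul(SSZ, add(SSSZ, Z)))
  →2  add(S(add(SSZ, Z)), mul(SSZ, add(SSSZ, Z)))
  →3  S(add(add(SSZ, Z), mul(SSZ, add(SSSZ, Z))))
  →4  S(add(S(add(SZ, Z)), mul(SSZ, add(SSSZ, Z))))
  →5  S(S(add(add(SZ, Z), mul(SSZ, add(SSSZ, Z)))))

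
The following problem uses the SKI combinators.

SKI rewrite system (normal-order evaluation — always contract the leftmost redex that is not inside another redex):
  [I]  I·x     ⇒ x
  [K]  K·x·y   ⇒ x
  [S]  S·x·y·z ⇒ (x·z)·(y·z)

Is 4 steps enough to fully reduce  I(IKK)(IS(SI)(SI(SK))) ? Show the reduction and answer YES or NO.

  start: I(IKK)(IS(SI)(SI(SK)))
  →1  IKK(IS(SI)(SI(SK)))
  →2  KK(IS(SI)(SI(SK)))
  →3  K

Answer: YES — reaches normal form K in 3 ≤ 4 steps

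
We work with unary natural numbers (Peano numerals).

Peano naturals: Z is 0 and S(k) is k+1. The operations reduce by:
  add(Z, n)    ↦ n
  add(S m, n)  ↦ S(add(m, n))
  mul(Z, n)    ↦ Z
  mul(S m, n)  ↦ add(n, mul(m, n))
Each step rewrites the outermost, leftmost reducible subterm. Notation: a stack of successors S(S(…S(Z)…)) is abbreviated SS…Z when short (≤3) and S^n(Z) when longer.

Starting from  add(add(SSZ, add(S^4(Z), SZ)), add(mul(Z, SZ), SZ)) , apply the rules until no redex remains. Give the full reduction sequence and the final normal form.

Answer: normal form = S^8(Z)  (in 18 steps)

Working:
  start: add(add(SSZ, add(S^4(Z), SZ)), add(mul(Z, SZ), SZ))
  [1] add(S(add(SZ, add(S^4(Z), SZ))), add(mul(Z, SZ), SZ))
  [2] S(add(add(SZ, add(S^4(Z), SZ)), add(mul(Z, SZ), SZ)))
  [3] S(add(S(add(Z, add(S^4(Z), SZ))), add(mul(Z, SZ), SZ)))
  [4] S(S(add(add(Z, add(S^4(Z), SZ)), add(mul(Z, SZ), SZ))))
  [5] S(S(add(add(S^4(Z), SZ), add(mul(Z, SZ), SZ))))
  [6] S(S(add(S(add(SSSZ, SZ)), add(mul(Z, SZ), SZ))))
  [7] S(S(S(add(add(SSSZ, SZ), add(mul(Z, SZ), SZ)))))
  [8] S(S(S(add(S(add(SSZ, SZ)), add(mul(Z, SZ), SZ)))))
  [9] S(S(S(S(add(add(SSZ, SZ), add(mul(Z, SZ), SZ))))))
  [10] S(S(S(S(add(S(add(SZ, SZ)), add(mul(Z, SZ), SZ))))))
  [11] S(S(S(S(S(add(add(SZ, SZ), add(mul(Z, SZ), SZ)))))))
  [12] S(S(S(S(S(add(S(add(Z, SZ)), add(mul(Z, SZ), SZ)))))))
  [13] S(S(S(S(S(S(add(add(Z, SZ), add(mul(Z, SZ), SZ))))))))
  [14] S(S(S(S(S(S(add(SZ, add(mul(Z, SZ), SZ))))))))
  [15] S(S(S(S(S(S(S(add(Z, add(mul(Z, SZ), SZ)))))))))
  [16] S(S(S(S(S(S(S(add(mul(Z, SZ), SZ))))))))
  [17] S(S(S(S(S(S(S(add(Z, SZ))))))))
  [18] S^8(Z)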